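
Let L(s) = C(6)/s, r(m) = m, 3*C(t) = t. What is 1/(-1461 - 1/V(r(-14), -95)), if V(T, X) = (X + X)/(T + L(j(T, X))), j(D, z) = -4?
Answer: -380/555209 ≈ -0.00068443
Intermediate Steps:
C(t) = t/3
L(s) = 2/s (L(s) = ((⅓)*6)/s = 2/s)
V(T, X) = 2*X/(-½ + T) (V(T, X) = (X + X)/(T + 2/(-4)) = (2*X)/(T + 2*(-¼)) = (2*X)/(T - ½) = (2*X)/(-½ + T) = 2*X/(-½ + T))
1/(-1461 - 1/V(r(-14), -95)) = 1/(-1461 - 1/(4*(-95)/(-1 + 2*(-14)))) = 1/(-1461 - 1/(4*(-95)/(-1 - 28))) = 1/(-1461 - 1/(4*(-95)/(-29))) = 1/(-1461 - 1/(4*(-95)*(-1/29))) = 1/(-1461 - 1/380/29) = 1/(-1461 - 1*29/380) = 1/(-1461 - 29/380) = 1/(-555209/380) = -380/555209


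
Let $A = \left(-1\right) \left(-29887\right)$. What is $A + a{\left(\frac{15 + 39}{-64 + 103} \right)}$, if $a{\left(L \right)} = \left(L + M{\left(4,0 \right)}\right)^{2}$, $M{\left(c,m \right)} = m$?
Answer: $\frac{5051227}{169} \approx 29889.0$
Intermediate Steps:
$A = 29887$
$a{\left(L \right)} = L^{2}$ ($a{\left(L \right)} = \left(L + 0\right)^{2} = L^{2}$)
$A + a{\left(\frac{15 + 39}{-64 + 103} \right)} = 29887 + \left(\frac{15 + 39}{-64 + 103}\right)^{2} = 29887 + \left(\frac{54}{39}\right)^{2} = 29887 + \left(54 \cdot \frac{1}{39}\right)^{2} = 29887 + \left(\frac{18}{13}\right)^{2} = 29887 + \frac{324}{169} = \frac{5051227}{169}$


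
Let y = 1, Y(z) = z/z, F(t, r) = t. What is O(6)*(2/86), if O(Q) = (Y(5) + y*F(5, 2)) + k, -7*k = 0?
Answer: 6/43 ≈ 0.13953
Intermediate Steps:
Y(z) = 1
k = 0 (k = -⅐*0 = 0)
O(Q) = 6 (O(Q) = (1 + 1*5) + 0 = (1 + 5) + 0 = 6 + 0 = 6)
O(6)*(2/86) = 6*(2/86) = 6*(2*(1/86)) = 6*(1/43) = 6/43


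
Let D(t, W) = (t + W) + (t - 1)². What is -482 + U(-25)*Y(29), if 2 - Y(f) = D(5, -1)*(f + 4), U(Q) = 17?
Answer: -11668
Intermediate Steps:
D(t, W) = W + t + (-1 + t)² (D(t, W) = (W + t) + (-1 + t)² = W + t + (-1 + t)²)
Y(f) = -78 - 20*f (Y(f) = 2 - (-1 + 5 + (-1 + 5)²)*(f + 4) = 2 - (-1 + 5 + 4²)*(4 + f) = 2 - (-1 + 5 + 16)*(4 + f) = 2 - 20*(4 + f) = 2 - (80 + 20*f) = 2 + (-80 - 20*f) = -78 - 20*f)
-482 + U(-25)*Y(29) = -482 + 17*(-78 - 20*29) = -482 + 17*(-78 - 580) = -482 + 17*(-658) = -482 - 11186 = -11668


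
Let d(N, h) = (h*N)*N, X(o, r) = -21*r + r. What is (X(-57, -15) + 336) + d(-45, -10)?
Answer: -19614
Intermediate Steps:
X(o, r) = -20*r
d(N, h) = h*N**2 (d(N, h) = (N*h)*N = h*N**2)
(X(-57, -15) + 336) + d(-45, -10) = (-20*(-15) + 336) - 10*(-45)**2 = (300 + 336) - 10*2025 = 636 - 20250 = -19614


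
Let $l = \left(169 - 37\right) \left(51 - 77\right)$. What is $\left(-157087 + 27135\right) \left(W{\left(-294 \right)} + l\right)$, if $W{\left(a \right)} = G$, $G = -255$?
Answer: $479133024$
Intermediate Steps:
$l = -3432$ ($l = 132 \left(-26\right) = -3432$)
$W{\left(a \right)} = -255$
$\left(-157087 + 27135\right) \left(W{\left(-294 \right)} + l\right) = \left(-157087 + 27135\right) \left(-255 - 3432\right) = \left(-129952\right) \left(-3687\right) = 479133024$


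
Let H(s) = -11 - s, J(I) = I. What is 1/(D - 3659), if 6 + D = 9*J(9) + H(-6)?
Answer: -1/3589 ≈ -0.00027863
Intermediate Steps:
D = 70 (D = -6 + (9*9 + (-11 - 1*(-6))) = -6 + (81 + (-11 + 6)) = -6 + (81 - 5) = -6 + 76 = 70)
1/(D - 3659) = 1/(70 - 3659) = 1/(-3589) = -1/3589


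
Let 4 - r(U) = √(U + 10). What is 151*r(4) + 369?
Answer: 973 - 151*√14 ≈ 408.01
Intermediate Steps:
r(U) = 4 - √(10 + U) (r(U) = 4 - √(U + 10) = 4 - √(10 + U))
151*r(4) + 369 = 151*(4 - √(10 + 4)) + 369 = 151*(4 - √14) + 369 = (604 - 151*√14) + 369 = 973 - 151*√14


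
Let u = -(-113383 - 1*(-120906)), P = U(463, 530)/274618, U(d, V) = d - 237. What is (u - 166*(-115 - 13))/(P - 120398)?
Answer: -1884566025/16531728869 ≈ -0.11400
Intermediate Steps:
U(d, V) = -237 + d
P = 113/137309 (P = (-237 + 463)/274618 = 226*(1/274618) = 113/137309 ≈ 0.00082296)
u = -7523 (u = -(-113383 + 120906) = -1*7523 = -7523)
(u - 166*(-115 - 13))/(P - 120398) = (-7523 - 166*(-115 - 13))/(113/137309 - 120398) = (-7523 - 166*(-128))/(-16531728869/137309) = (-7523 + 21248)*(-137309/16531728869) = 13725*(-137309/16531728869) = -1884566025/16531728869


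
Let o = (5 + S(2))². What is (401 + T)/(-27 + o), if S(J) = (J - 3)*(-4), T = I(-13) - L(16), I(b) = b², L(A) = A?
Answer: 277/27 ≈ 10.259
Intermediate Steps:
T = 153 (T = (-13)² - 1*16 = 169 - 16 = 153)
S(J) = 12 - 4*J (S(J) = (-3 + J)*(-4) = 12 - 4*J)
o = 81 (o = (5 + (12 - 4*2))² = (5 + (12 - 8))² = (5 + 4)² = 9² = 81)
(401 + T)/(-27 + o) = (401 + 153)/(-27 + 81) = 554/54 = 554*(1/54) = 277/27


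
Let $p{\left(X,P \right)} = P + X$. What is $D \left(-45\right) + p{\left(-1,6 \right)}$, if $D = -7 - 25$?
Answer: $1445$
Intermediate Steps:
$D = -32$
$D \left(-45\right) + p{\left(-1,6 \right)} = \left(-32\right) \left(-45\right) + \left(6 - 1\right) = 1440 + 5 = 1445$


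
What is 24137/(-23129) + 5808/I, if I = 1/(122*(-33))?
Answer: -540825616169/23129 ≈ -2.3383e+7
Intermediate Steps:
I = -1/4026 (I = 1/(-4026) = -1/4026 ≈ -0.00024839)
24137/(-23129) + 5808/I = 24137/(-23129) + 5808/(-1/4026) = 24137*(-1/23129) + 5808*(-4026) = -24137/23129 - 23383008 = -540825616169/23129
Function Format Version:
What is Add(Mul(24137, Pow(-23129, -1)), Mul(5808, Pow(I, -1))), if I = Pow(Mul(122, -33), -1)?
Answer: Rational(-540825616169, 23129) ≈ -2.3383e+7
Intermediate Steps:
I = Rational(-1, 4026) (I = Pow(-4026, -1) = Rational(-1, 4026) ≈ -0.00024839)
Add(Mul(24137, Pow(-23129, -1)), Mul(5808, Pow(I, -1))) = Add(Mul(24137, Pow(-23129, -1)), Mul(5808, Pow(Rational(-1, 4026), -1))) = Add(Mul(24137, Rational(-1, 23129)), Mul(5808, -4026)) = Add(Rational(-24137, 23129), -23383008) = Rational(-540825616169, 23129)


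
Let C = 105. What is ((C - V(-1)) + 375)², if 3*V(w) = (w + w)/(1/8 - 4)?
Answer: 1991301376/8649 ≈ 2.3023e+5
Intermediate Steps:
V(w) = -16*w/93 (V(w) = ((w + w)/(1/8 - 4))/3 = ((2*w)/(⅛ - 4))/3 = ((2*w)/(-31/8))/3 = ((2*w)*(-8/31))/3 = (-16*w/31)/3 = -16*w/93)
((C - V(-1)) + 375)² = ((105 - (-16)*(-1)/93) + 375)² = ((105 - 1*16/93) + 375)² = ((105 - 16/93) + 375)² = (9749/93 + 375)² = (44624/93)² = 1991301376/8649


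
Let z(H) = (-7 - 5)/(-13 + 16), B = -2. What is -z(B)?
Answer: 4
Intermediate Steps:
z(H) = -4 (z(H) = -12/3 = -12*1/3 = -4)
-z(B) = -1*(-4) = 4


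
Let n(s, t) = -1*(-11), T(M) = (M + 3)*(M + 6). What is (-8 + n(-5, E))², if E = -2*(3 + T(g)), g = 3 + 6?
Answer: 9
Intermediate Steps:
g = 9
T(M) = (3 + M)*(6 + M)
E = -366 (E = -2*(3 + (18 + 9² + 9*9)) = -2*(3 + (18 + 81 + 81)) = -2*(3 + 180) = -2*183 = -366)
n(s, t) = 11
(-8 + n(-5, E))² = (-8 + 11)² = 3² = 9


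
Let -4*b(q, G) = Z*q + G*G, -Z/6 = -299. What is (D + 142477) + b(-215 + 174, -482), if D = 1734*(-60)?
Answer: -2511/2 ≈ -1255.5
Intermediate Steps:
Z = 1794 (Z = -6*(-299) = 1794)
b(q, G) = -897*q/2 - G**2/4 (b(q, G) = -(1794*q + G*G)/4 = -(1794*q + G**2)/4 = -(G**2 + 1794*q)/4 = -897*q/2 - G**2/4)
D = -104040
(D + 142477) + b(-215 + 174, -482) = (-104040 + 142477) + (-897*(-215 + 174)/2 - 1/4*(-482)**2) = 38437 + (-897/2*(-41) - 1/4*232324) = 38437 + (36777/2 - 58081) = 38437 - 79385/2 = -2511/2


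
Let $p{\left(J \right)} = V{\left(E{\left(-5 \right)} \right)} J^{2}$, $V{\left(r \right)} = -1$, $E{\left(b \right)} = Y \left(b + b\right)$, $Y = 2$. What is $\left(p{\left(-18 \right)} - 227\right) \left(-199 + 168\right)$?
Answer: $17081$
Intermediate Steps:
$E{\left(b \right)} = 4 b$ ($E{\left(b \right)} = 2 \left(b + b\right) = 2 \cdot 2 b = 4 b$)
$p{\left(J \right)} = - J^{2}$
$\left(p{\left(-18 \right)} - 227\right) \left(-199 + 168\right) = \left(- \left(-18\right)^{2} - 227\right) \left(-199 + 168\right) = \left(\left(-1\right) 324 - 227\right) \left(-31\right) = \left(-324 - 227\right) \left(-31\right) = \left(-551\right) \left(-31\right) = 17081$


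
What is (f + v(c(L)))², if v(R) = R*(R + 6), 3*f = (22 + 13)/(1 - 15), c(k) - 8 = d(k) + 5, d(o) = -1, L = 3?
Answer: 1666681/36 ≈ 46297.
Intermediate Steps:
c(k) = 12 (c(k) = 8 + (-1 + 5) = 8 + 4 = 12)
f = -⅚ (f = ((22 + 13)/(1 - 15))/3 = (35/(-14))/3 = (35*(-1/14))/3 = (⅓)*(-5/2) = -⅚ ≈ -0.83333)
v(R) = R*(6 + R)
(f + v(c(L)))² = (-⅚ + 12*(6 + 12))² = (-⅚ + 12*18)² = (-⅚ + 216)² = (1291/6)² = 1666681/36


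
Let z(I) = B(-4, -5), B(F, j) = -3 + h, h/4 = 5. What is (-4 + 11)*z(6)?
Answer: 119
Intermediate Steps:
h = 20 (h = 4*5 = 20)
B(F, j) = 17 (B(F, j) = -3 + 20 = 17)
z(I) = 17
(-4 + 11)*z(6) = (-4 + 11)*17 = 7*17 = 119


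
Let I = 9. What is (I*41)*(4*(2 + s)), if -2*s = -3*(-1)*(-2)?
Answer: 7380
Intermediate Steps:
s = 3 (s = -(-3*(-1))*(-2)/2 = -3*(-2)/2 = -½*(-6) = 3)
(I*41)*(4*(2 + s)) = (9*41)*(4*(2 + 3)) = 369*(4*5) = 369*20 = 7380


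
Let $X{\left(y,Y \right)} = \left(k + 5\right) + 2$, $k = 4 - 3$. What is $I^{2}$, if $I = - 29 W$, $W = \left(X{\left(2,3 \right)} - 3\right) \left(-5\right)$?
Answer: $525625$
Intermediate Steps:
$k = 1$ ($k = 4 - 3 = 1$)
$X{\left(y,Y \right)} = 8$ ($X{\left(y,Y \right)} = \left(1 + 5\right) + 2 = 6 + 2 = 8$)
$W = -25$ ($W = \left(8 - 3\right) \left(-5\right) = 5 \left(-5\right) = -25$)
$I = 725$ ($I = \left(-29\right) \left(-25\right) = 725$)
$I^{2} = 725^{2} = 525625$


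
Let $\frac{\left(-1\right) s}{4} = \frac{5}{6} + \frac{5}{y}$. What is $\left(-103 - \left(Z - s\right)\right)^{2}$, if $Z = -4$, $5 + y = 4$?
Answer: $\frac{61009}{9} \approx 6778.8$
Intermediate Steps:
$y = -1$ ($y = -5 + 4 = -1$)
$s = \frac{50}{3}$ ($s = - 4 \left(\frac{5}{6} + \frac{5}{-1}\right) = - 4 \left(5 \cdot \frac{1}{6} + 5 \left(-1\right)\right) = - 4 \left(\frac{5}{6} - 5\right) = \left(-4\right) \left(- \frac{25}{6}\right) = \frac{50}{3} \approx 16.667$)
$\left(-103 - \left(Z - s\right)\right)^{2} = \left(-103 + \left(\frac{50}{3} - -4\right)\right)^{2} = \left(-103 + \left(\frac{50}{3} + 4\right)\right)^{2} = \left(-103 + \frac{62}{3}\right)^{2} = \left(- \frac{247}{3}\right)^{2} = \frac{61009}{9}$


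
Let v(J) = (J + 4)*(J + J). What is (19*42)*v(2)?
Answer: 19152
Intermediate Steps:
v(J) = 2*J*(4 + J) (v(J) = (4 + J)*(2*J) = 2*J*(4 + J))
(19*42)*v(2) = (19*42)*(2*2*(4 + 2)) = 798*(2*2*6) = 798*24 = 19152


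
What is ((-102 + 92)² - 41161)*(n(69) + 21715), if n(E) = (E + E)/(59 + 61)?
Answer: -17833736703/20 ≈ -8.9169e+8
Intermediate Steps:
n(E) = E/60 (n(E) = (2*E)/120 = (2*E)*(1/120) = E/60)
((-102 + 92)² - 41161)*(n(69) + 21715) = ((-102 + 92)² - 41161)*((1/60)*69 + 21715) = ((-10)² - 41161)*(23/20 + 21715) = (100 - 41161)*(434323/20) = -41061*434323/20 = -17833736703/20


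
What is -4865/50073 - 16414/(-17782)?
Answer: 367694396/445199043 ≈ 0.82591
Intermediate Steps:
-4865/50073 - 16414/(-17782) = -4865*1/50073 - 16414*(-1/17782) = -4865/50073 + 8207/8891 = 367694396/445199043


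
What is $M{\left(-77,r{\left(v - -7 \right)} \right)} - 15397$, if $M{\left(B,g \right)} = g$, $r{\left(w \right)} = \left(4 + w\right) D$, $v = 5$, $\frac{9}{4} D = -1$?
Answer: $- \frac{138637}{9} \approx -15404.0$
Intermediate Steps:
$D = - \frac{4}{9}$ ($D = \frac{4}{9} \left(-1\right) = - \frac{4}{9} \approx -0.44444$)
$r{\left(w \right)} = - \frac{16}{9} - \frac{4 w}{9}$ ($r{\left(w \right)} = \left(4 + w\right) \left(- \frac{4}{9}\right) = - \frac{16}{9} - \frac{4 w}{9}$)
$M{\left(-77,r{\left(v - -7 \right)} \right)} - 15397 = \left(- \frac{16}{9} - \frac{4 \left(5 - -7\right)}{9}\right) - 15397 = \left(- \frac{16}{9} - \frac{4 \left(5 + 7\right)}{9}\right) - 15397 = \left(- \frac{16}{9} - \frac{16}{3}\right) - 15397 = - \frac{64}{9} - 15397 = - \frac{138637}{9}$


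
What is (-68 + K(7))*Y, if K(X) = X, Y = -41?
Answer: 2501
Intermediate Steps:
(-68 + K(7))*Y = (-68 + 7)*(-41) = -61*(-41) = 2501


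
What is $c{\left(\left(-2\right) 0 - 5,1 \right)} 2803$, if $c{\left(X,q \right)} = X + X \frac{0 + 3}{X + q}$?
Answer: $- \frac{14015}{4} \approx -3503.8$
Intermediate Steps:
$c{\left(X,q \right)} = X + \frac{3 X}{X + q}$ ($c{\left(X,q \right)} = X + X \frac{3}{X + q} = X + \frac{3 X}{X + q}$)
$c{\left(\left(-2\right) 0 - 5,1 \right)} 2803 = \frac{\left(\left(-2\right) 0 - 5\right) \left(3 - 5 + 1\right)}{\left(\left(-2\right) 0 - 5\right) + 1} \cdot 2803 = \frac{\left(0 - 5\right) \left(3 + \left(0 - 5\right) + 1\right)}{\left(0 - 5\right) + 1} \cdot 2803 = - \frac{5 \left(3 - 5 + 1\right)}{-5 + 1} \cdot 2803 = \left(-5\right) \frac{1}{-4} \left(-1\right) 2803 = \left(-5\right) \left(- \frac{1}{4}\right) \left(-1\right) 2803 = \left(- \frac{5}{4}\right) 2803 = - \frac{14015}{4}$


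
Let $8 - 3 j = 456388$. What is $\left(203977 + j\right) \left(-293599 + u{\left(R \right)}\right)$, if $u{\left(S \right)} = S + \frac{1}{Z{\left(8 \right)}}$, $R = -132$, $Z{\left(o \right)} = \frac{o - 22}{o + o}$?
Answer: $- \frac{106610766625}{7} \approx -1.523 \cdot 10^{10}$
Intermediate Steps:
$j = - \frac{456380}{3}$ ($j = \frac{8}{3} - \frac{456388}{3} = - \frac{456380}{3} \approx -1.5213 \cdot 10^{5}$)
$Z{\left(o \right)} = \frac{-22 + o}{2 o}$
$u{\left(S \right)} = - \frac{8}{7} + S$ ($u{\left(S \right)} = S + \frac{1}{\frac{1}{2} \cdot \frac{1}{8} \left(-22 + 8\right)} = S + \frac{1}{\frac{1}{2} \cdot \frac{1}{8} \left(-14\right)} = S + \frac{1}{- \frac{7}{8}} = S - \frac{8}{7} = - \frac{8}{7} + S$)
$\left(203977 + j\right) \left(-293599 + u{\left(R \right)}\right) = \left(203977 - \frac{456380}{3}\right) \left(-293599 - \frac{932}{7}\right) = \frac{155551 \left(-293599 - \frac{932}{7}\right)}{3} = \frac{155551}{3} \left(- \frac{2056125}{7}\right) = - \frac{106610766625}{7}$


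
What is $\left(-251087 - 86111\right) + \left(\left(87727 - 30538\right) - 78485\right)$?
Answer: $-358494$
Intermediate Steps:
$\left(-251087 - 86111\right) + \left(\left(87727 - 30538\right) - 78485\right) = -337198 + \left(57189 - 78485\right) = -337198 - 21296 = -358494$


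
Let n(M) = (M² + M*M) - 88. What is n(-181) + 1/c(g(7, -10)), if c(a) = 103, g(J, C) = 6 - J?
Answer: 6739703/103 ≈ 65434.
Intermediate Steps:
n(M) = -88 + 2*M² (n(M) = (M² + M²) - 88 = 2*M² - 88 = -88 + 2*M²)
n(-181) + 1/c(g(7, -10)) = (-88 + 2*(-181)²) + 1/103 = (-88 + 2*32761) + 1/103 = (-88 + 65522) + 1/103 = 65434 + 1/103 = 6739703/103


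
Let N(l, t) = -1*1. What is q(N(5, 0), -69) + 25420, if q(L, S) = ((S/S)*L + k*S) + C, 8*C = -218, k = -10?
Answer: 104327/4 ≈ 26082.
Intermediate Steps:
C = -109/4 (C = (⅛)*(-218) = -109/4 ≈ -27.250)
N(l, t) = -1
q(L, S) = -109/4 + L - 10*S (q(L, S) = ((S/S)*L - 10*S) - 109/4 = (1*L - 10*S) - 109/4 = (L - 10*S) - 109/4 = -109/4 + L - 10*S)
q(N(5, 0), -69) + 25420 = (-109/4 - 1 - 10*(-69)) + 25420 = (-109/4 - 1 + 690) + 25420 = 2647/4 + 25420 = 104327/4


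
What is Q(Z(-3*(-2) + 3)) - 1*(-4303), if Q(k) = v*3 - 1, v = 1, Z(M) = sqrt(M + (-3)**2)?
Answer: 4305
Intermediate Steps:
Z(M) = sqrt(9 + M) (Z(M) = sqrt(M + 9) = sqrt(9 + M))
Q(k) = 2 (Q(k) = 1*3 - 1 = 3 - 1 = 2)
Q(Z(-3*(-2) + 3)) - 1*(-4303) = 2 - 1*(-4303) = 2 + 4303 = 4305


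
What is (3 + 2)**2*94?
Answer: 2350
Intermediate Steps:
(3 + 2)**2*94 = 5**2*94 = 25*94 = 2350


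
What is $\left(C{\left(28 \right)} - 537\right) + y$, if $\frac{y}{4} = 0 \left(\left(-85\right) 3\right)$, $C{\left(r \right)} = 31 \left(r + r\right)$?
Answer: $1199$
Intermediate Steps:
$C{\left(r \right)} = 62 r$ ($C{\left(r \right)} = 31 \cdot 2 r = 62 r$)
$y = 0$ ($y = 4 \cdot 0 \left(\left(-85\right) 3\right) = 4 \cdot 0 \left(-255\right) = 4 \cdot 0 = 0$)
$\left(C{\left(28 \right)} - 537\right) + y = \left(62 \cdot 28 - 537\right) + 0 = \left(1736 - 537\right) + 0 = 1199 + 0 = 1199$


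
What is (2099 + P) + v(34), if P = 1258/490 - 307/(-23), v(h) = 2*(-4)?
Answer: 11872467/5635 ≈ 2106.9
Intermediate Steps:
v(h) = -8
P = 89682/5635 (P = 1258*(1/490) - 307*(-1/23) = 629/245 + 307/23 = 89682/5635 ≈ 15.915)
(2099 + P) + v(34) = (2099 + 89682/5635) - 8 = 11917547/5635 - 8 = 11872467/5635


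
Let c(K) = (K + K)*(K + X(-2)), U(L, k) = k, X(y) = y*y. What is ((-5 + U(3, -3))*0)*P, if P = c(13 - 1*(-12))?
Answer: 0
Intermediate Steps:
X(y) = y²
c(K) = 2*K*(4 + K) (c(K) = (K + K)*(K + (-2)²) = (2*K)*(K + 4) = (2*K)*(4 + K) = 2*K*(4 + K))
P = 1450 (P = 2*(13 - 1*(-12))*(4 + (13 - 1*(-12))) = 2*(13 + 12)*(4 + (13 + 12)) = 2*25*(4 + 25) = 2*25*29 = 1450)
((-5 + U(3, -3))*0)*P = ((-5 - 3)*0)*1450 = -8*0*1450 = 0*1450 = 0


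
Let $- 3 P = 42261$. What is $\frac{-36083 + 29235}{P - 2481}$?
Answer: $\frac{856}{2071} \approx 0.41333$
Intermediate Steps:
$P = -14087$ ($P = \left(- \frac{1}{3}\right) 42261 = -14087$)
$\frac{-36083 + 29235}{P - 2481} = \frac{-36083 + 29235}{-14087 - 2481} = - \frac{6848}{-16568} = \left(-6848\right) \left(- \frac{1}{16568}\right) = \frac{856}{2071}$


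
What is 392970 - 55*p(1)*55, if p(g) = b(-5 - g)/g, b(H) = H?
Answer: 411120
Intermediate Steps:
p(g) = (-5 - g)/g
392970 - 55*p(1)*55 = 392970 - 55*(-5 - 1*1)/1*55 = 392970 - 55*(-5 - 1)*55 = 392970 - 55*(-6)*55 = 392970 + 330*55 = 392970 + 18150 = 411120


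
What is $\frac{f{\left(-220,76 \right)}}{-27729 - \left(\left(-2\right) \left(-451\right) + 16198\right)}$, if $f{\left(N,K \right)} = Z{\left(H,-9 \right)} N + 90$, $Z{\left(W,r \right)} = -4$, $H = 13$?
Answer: $- \frac{970}{44829} \approx -0.021638$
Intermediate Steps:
$f{\left(N,K \right)} = 90 - 4 N$ ($f{\left(N,K \right)} = - 4 N + 90 = 90 - 4 N$)
$\frac{f{\left(-220,76 \right)}}{-27729 - \left(\left(-2\right) \left(-451\right) + 16198\right)} = \frac{90 - -880}{-27729 - \left(\left(-2\right) \left(-451\right) + 16198\right)} = \frac{90 + 880}{-27729 - \left(902 + 16198\right)} = \frac{970}{-27729 - 17100} = \frac{970}{-44829} = 970 \left(- \frac{1}{44829}\right) = - \frac{970}{44829}$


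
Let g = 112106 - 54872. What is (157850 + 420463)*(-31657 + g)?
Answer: 14791511601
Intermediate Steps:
g = 57234
(157850 + 420463)*(-31657 + g) = (157850 + 420463)*(-31657 + 57234) = 578313*25577 = 14791511601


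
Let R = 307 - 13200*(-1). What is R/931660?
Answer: 13507/931660 ≈ 0.014498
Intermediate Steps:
R = 13507 (R = 307 - 264*(-50) = 307 + 13200 = 13507)
R/931660 = 13507/931660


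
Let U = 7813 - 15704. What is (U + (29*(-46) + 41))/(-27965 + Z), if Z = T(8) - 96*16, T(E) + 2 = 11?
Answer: 2296/7373 ≈ 0.31141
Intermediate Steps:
T(E) = 9 (T(E) = -2 + 11 = 9)
U = -7891
Z = -1527 (Z = 9 - 96*16 = 9 - 1536 = -1527)
(U + (29*(-46) + 41))/(-27965 + Z) = (-7891 + (29*(-46) + 41))/(-27965 - 1527) = (-7891 + (-1334 + 41))/(-29492) = (-7891 - 1293)*(-1/29492) = -9184*(-1/29492) = 2296/7373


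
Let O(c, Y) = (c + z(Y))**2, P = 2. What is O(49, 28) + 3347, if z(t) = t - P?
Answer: 8972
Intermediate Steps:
z(t) = -2 + t (z(t) = t - 1*2 = t - 2 = -2 + t)
O(c, Y) = (-2 + Y + c)**2 (O(c, Y) = (c + (-2 + Y))**2 = (-2 + Y + c)**2)
O(49, 28) + 3347 = (-2 + 28 + 49)**2 + 3347 = 75**2 + 3347 = 5625 + 3347 = 8972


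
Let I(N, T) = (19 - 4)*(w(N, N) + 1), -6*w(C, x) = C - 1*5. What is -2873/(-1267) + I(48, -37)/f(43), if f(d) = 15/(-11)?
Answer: 532907/7602 ≈ 70.101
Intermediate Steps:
w(C, x) = 5/6 - C/6 (w(C, x) = -(C - 1*5)/6 = -(C - 5)/6 = -(-5 + C)/6 = 5/6 - C/6)
f(d) = -15/11 (f(d) = 15*(-1/11) = -15/11)
I(N, T) = 55/2 - 5*N/2 (I(N, T) = (19 - 4)*((5/6 - N/6) + 1) = 15*(11/6 - N/6) = 55/2 - 5*N/2)
-2873/(-1267) + I(48, -37)/f(43) = -2873/(-1267) + (55/2 - 5/2*48)/(-15/11) = -2873*(-1/1267) + (55/2 - 120)*(-11/15) = 2873/1267 - 185/2*(-11/15) = 2873/1267 + 407/6 = 532907/7602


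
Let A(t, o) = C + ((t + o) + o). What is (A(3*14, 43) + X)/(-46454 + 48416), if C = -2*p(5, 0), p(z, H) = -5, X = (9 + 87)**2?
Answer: 1559/327 ≈ 4.7676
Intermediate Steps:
X = 9216 (X = 96**2 = 9216)
C = 10 (C = -2*(-5) = 10)
A(t, o) = 10 + t + 2*o (A(t, o) = 10 + ((t + o) + o) = 10 + ((o + t) + o) = 10 + (t + 2*o) = 10 + t + 2*o)
(A(3*14, 43) + X)/(-46454 + 48416) = ((10 + 3*14 + 2*43) + 9216)/(-46454 + 48416) = ((10 + 42 + 86) + 9216)/1962 = (138 + 9216)*(1/1962) = 9354*(1/1962) = 1559/327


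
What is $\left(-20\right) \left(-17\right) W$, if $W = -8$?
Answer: $-2720$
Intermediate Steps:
$\left(-20\right) \left(-17\right) W = \left(-20\right) \left(-17\right) \left(-8\right) = 340 \left(-8\right) = -2720$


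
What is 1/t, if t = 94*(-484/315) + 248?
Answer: 315/32624 ≈ 0.0096555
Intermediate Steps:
t = 32624/315 (t = 94*(-484*1/315) + 248 = 94*(-484/315) + 248 = -45496/315 + 248 = 32624/315 ≈ 103.57)
1/t = 1/(32624/315) = 315/32624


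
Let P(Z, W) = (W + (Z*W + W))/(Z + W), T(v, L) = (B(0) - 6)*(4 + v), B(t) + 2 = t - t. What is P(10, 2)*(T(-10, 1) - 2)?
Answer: 92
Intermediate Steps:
B(t) = -2 (B(t) = -2 + (t - t) = -2 + 0 = -2)
T(v, L) = -32 - 8*v (T(v, L) = (-2 - 6)*(4 + v) = -8*(4 + v) = -32 - 8*v)
P(Z, W) = (2*W + W*Z)/(W + Z) (P(Z, W) = (W + (W*Z + W))/(W + Z) = (W + (W + W*Z))/(W + Z) = (2*W + W*Z)/(W + Z))
P(10, 2)*(T(-10, 1) - 2) = (2*(2 + 10)/(2 + 10))*((-32 - 8*(-10)) - 2) = (2*12/12)*((-32 + 80) - 2) = (2*(1/12)*12)*(48 - 2) = 2*46 = 92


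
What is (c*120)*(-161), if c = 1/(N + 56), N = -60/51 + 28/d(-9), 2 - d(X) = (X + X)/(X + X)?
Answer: -41055/176 ≈ -233.27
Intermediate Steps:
d(X) = 1 (d(X) = 2 - (X + X)/(X + X) = 2 - 2*X/(2*X) = 2 - 2*X*1/(2*X) = 2 - 1*1 = 2 - 1 = 1)
N = 456/17 (N = -60/51 + 28/1 = -60*1/51 + 28*1 = -20/17 + 28 = 456/17 ≈ 26.824)
c = 17/1408 (c = 1/(456/17 + 56) = 1/(1408/17) = 17/1408 ≈ 0.012074)
(c*120)*(-161) = ((17/1408)*120)*(-161) = (255/176)*(-161) = -41055/176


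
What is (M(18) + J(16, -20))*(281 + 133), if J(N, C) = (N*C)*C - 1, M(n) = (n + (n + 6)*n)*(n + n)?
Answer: 9355986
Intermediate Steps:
M(n) = 2*n*(n + n*(6 + n)) (M(n) = (n + (6 + n)*n)*(2*n) = (n + n*(6 + n))*(2*n) = 2*n*(n + n*(6 + n)))
J(N, C) = -1 + N*C² (J(N, C) = (C*N)*C - 1 = N*C² - 1 = -1 + N*C²)
(M(18) + J(16, -20))*(281 + 133) = (2*18²*(7 + 18) + (-1 + 16*(-20)²))*(281 + 133) = (2*324*25 + (-1 + 16*400))*414 = (16200 + (-1 + 6400))*414 = (16200 + 6399)*414 = 22599*414 = 9355986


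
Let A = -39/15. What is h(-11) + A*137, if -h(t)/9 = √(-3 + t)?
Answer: -1781/5 - 9*I*√14 ≈ -356.2 - 33.675*I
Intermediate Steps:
h(t) = -9*√(-3 + t)
A = -13/5 (A = -39*1/15 = -13/5 ≈ -2.6000)
h(-11) + A*137 = -9*√(-3 - 11) - 13/5*137 = -9*I*√14 - 1781/5 = -1781/5 - 9*I*√14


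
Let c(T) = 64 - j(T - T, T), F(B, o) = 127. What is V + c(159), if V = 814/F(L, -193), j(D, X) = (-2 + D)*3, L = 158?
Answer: 9704/127 ≈ 76.409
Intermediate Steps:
j(D, X) = -6 + 3*D
c(T) = 70 (c(T) = 64 - (-6 + 3*(T - T)) = 64 - (-6 + 3*0) = 64 - (-6 + 0) = 64 - 1*(-6) = 64 + 6 = 70)
V = 814/127 ≈ 6.4094
V + c(159) = 814/127 + 70 = 9704/127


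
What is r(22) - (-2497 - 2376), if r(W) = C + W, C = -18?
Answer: 4877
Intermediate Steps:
r(W) = -18 + W
r(22) - (-2497 - 2376) = (-18 + 22) - (-2497 - 2376) = 4 - 1*(-4873) = 4 + 4873 = 4877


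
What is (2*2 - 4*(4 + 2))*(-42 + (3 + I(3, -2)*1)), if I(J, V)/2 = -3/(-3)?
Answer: 740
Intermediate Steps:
I(J, V) = 2 (I(J, V) = 2*(-3/(-3)) = 2*(-3*(-⅓)) = 2*1 = 2)
(2*2 - 4*(4 + 2))*(-42 + (3 + I(3, -2)*1)) = (2*2 - 4*(4 + 2))*(-42 + (3 + 2*1)) = (4 - 4*6)*(-42 + (3 + 2)) = (4 - 24)*(-42 + 5) = -20*(-37) = 740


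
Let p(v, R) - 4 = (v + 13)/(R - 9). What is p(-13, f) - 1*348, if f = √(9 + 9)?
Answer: -344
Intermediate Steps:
f = 3*√2 (f = √18 = 3*√2 ≈ 4.2426)
p(v, R) = 4 + (13 + v)/(-9 + R) (p(v, R) = 4 + (v + 13)/(R - 9) = 4 + (13 + v)/(-9 + R))
p(-13, f) - 1*348 = (-23 - 13 + 4*(3*√2))/(-9 + 3*√2) - 1*348 = (-23 - 13 + 12*√2)/(-9 + 3*√2) - 348 = (-36 + 12*√2)/(-9 + 3*√2) - 348 = -348 + (-36 + 12*√2)/(-9 + 3*√2)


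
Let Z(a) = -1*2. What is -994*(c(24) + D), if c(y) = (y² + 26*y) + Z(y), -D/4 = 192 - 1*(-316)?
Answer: 828996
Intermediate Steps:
D = -2032 (D = -4*(192 - 1*(-316)) = -4*(192 + 316) = -4*508 = -2032)
Z(a) = -2
c(y) = -2 + y² + 26*y (c(y) = (y² + 26*y) - 2 = -2 + y² + 26*y)
-994*(c(24) + D) = -994*((-2 + 24² + 26*24) - 2032) = -994*((-2 + 576 + 624) - 2032) = -994*(1198 - 2032) = -994*(-834) = 828996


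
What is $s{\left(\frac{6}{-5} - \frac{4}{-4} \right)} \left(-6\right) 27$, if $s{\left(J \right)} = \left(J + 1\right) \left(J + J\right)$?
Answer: $\frac{1296}{25} \approx 51.84$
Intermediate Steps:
$s{\left(J \right)} = 2 J \left(1 + J\right)$ ($s{\left(J \right)} = \left(1 + J\right) 2 J = 2 J \left(1 + J\right)$)
$s{\left(\frac{6}{-5} - \frac{4}{-4} \right)} \left(-6\right) 27 = 2 \left(\frac{6}{-5} - \frac{4}{-4}\right) \left(1 + \left(\frac{6}{-5} - \frac{4}{-4}\right)\right) \left(-6\right) 27 = 2 \left(6 \left(- \frac{1}{5}\right) - -1\right) \left(1 + \left(6 \left(- \frac{1}{5}\right) - -1\right)\right) \left(-6\right) 27 = 2 \left(- \frac{6}{5} + 1\right) \left(1 + \left(- \frac{6}{5} + 1\right)\right) \left(-6\right) 27 = 2 \left(- \frac{1}{5}\right) \left(1 - \frac{1}{5}\right) \left(-6\right) 27 = 2 \left(- \frac{1}{5}\right) \frac{4}{5} \left(-6\right) 27 = \left(- \frac{8}{25}\right) \left(-6\right) 27 = \frac{48}{25} \cdot 27 = \frac{1296}{25}$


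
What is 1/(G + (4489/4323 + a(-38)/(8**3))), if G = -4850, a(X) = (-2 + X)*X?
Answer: -138336/670375267 ≈ -0.00020636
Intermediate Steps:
a(X) = X*(-2 + X)
1/(G + (4489/4323 + a(-38)/(8**3))) = 1/(-4850 + (4489/4323 + (-38*(-2 - 38))/(8**3))) = 1/(-4850 + (4489*(1/4323) - 38*(-40)/512)) = 1/(-4850 + (4489/4323 + 1520*(1/512))) = 1/(-4850 + (4489/4323 + 95/32)) = 1/(-4850 + 554333/138336) = 1/(-670375267/138336) = -138336/670375267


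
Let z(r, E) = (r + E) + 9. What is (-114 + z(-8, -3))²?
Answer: 13456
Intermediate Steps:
z(r, E) = 9 + E + r (z(r, E) = (E + r) + 9 = 9 + E + r)
(-114 + z(-8, -3))² = (-114 + (9 - 3 - 8))² = (-114 - 2)² = (-116)² = 13456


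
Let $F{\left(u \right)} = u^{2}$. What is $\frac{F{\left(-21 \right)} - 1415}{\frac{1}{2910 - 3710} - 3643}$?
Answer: $\frac{779200}{2914401} \approx 0.26736$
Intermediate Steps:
$\frac{F{\left(-21 \right)} - 1415}{\frac{1}{2910 - 3710} - 3643} = \frac{\left(-21\right)^{2} - 1415}{\frac{1}{2910 - 3710} - 3643} = \frac{441 - 1415}{\frac{1}{2910 - 3710} - 3643} = - \frac{974}{\frac{1}{2910 - 3710} - 3643} = - \frac{974}{\frac{1}{-800} - 3643} = - \frac{974}{- \frac{1}{800} - 3643} = - \frac{974}{- \frac{2914401}{800}} = \left(-974\right) \left(- \frac{800}{2914401}\right) = \frac{779200}{2914401}$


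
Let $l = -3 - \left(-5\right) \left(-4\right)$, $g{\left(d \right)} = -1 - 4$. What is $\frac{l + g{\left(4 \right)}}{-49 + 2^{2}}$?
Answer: $\frac{28}{45} \approx 0.62222$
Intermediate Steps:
$g{\left(d \right)} = -5$ ($g{\left(d \right)} = -1 - 4 = -5$)
$l = -23$ ($l = -3 - 20 = -23$)
$\frac{l + g{\left(4 \right)}}{-49 + 2^{2}} = \frac{-23 - 5}{-49 + 2^{2}} = \frac{1}{-49 + 4} \left(-28\right) = \frac{1}{-45} \left(-28\right) = \left(- \frac{1}{45}\right) \left(-28\right) = \frac{28}{45}$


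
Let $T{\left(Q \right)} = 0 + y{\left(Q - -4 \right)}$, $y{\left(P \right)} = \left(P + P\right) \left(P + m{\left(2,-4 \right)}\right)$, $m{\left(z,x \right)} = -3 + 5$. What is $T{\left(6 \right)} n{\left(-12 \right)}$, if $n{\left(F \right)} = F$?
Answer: $-2880$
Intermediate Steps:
$m{\left(z,x \right)} = 2$
$y{\left(P \right)} = 2 P \left(2 + P\right)$ ($y{\left(P \right)} = \left(P + P\right) \left(P + 2\right) = 2 P \left(2 + P\right)$)
$T{\left(Q \right)} = 2 \left(4 + Q\right) \left(6 + Q\right)$ ($T{\left(Q \right)} = 0 + 2 \left(Q - -4\right) \left(2 + \left(Q - -4\right)\right) = 0 + 2 \left(Q + 4\right) \left(2 + \left(Q + 4\right)\right) = 0 + 2 \left(4 + Q\right) \left(2 + \left(4 + Q\right)\right) = 0 + 2 \left(4 + Q\right) \left(6 + Q\right) = 2 \left(4 + Q\right) \left(6 + Q\right)$)
$T{\left(6 \right)} n{\left(-12 \right)} = 2 \left(4 + 6\right) \left(6 + 6\right) \left(-12\right) = 2 \cdot 10 \cdot 12 \left(-12\right) = 240 \left(-12\right) = -2880$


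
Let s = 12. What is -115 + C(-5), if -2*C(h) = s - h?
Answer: -247/2 ≈ -123.50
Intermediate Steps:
C(h) = -6 + h/2 (C(h) = -(12 - h)/2 = -6 + h/2)
-115 + C(-5) = -115 + (-6 + (1/2)*(-5)) = -115 + (-6 - 5/2) = -115 - 17/2 = -247/2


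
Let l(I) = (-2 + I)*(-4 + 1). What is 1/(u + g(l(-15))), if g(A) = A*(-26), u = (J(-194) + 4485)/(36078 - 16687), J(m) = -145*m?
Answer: -19391/25679851 ≈ -0.00075511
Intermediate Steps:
l(I) = 6 - 3*I (l(I) = (-2 + I)*(-3) = 6 - 3*I)
u = 32615/19391 (u = (-145*(-194) + 4485)/(36078 - 16687) = (28130 + 4485)/19391 = 32615*(1/19391) = 32615/19391 ≈ 1.6820)
g(A) = -26*A
1/(u + g(l(-15))) = 1/(32615/19391 - 26*(6 - 3*(-15))) = 1/(32615/19391 - 26*(6 + 45)) = 1/(32615/19391 - 26*51) = 1/(32615/19391 - 1326) = 1/(-25679851/19391) = -19391/25679851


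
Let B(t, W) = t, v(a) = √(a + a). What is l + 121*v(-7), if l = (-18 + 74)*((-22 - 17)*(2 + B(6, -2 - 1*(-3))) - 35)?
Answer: -19432 + 121*I*√14 ≈ -19432.0 + 452.74*I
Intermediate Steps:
v(a) = √2*√a (v(a) = √(2*a) = √2*√a)
l = -19432 (l = (-18 + 74)*((-22 - 17)*(2 + 6) - 35) = 56*(-39*8 - 35) = 56*(-312 - 35) = 56*(-347) = -19432)
l + 121*v(-7) = -19432 + 121*(√2*√(-7)) = -19432 + 121*(√2*(I*√7)) = -19432 + 121*(I*√14) = -19432 + 121*I*√14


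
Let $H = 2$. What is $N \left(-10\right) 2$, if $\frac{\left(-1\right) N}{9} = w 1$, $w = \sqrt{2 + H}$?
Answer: $360$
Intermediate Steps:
$w = 2$ ($w = \sqrt{2 + 2} = \sqrt{4} = 2$)
$N = -18$ ($N = - 9 \cdot 2 \cdot 1 = \left(-9\right) 2 = -18$)
$N \left(-10\right) 2 = \left(-18\right) \left(-10\right) 2 = 180 \cdot 2 = 360$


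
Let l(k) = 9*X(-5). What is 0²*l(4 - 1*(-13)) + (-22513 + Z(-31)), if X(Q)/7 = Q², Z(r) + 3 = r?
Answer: -22547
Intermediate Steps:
Z(r) = -3 + r
X(Q) = 7*Q²
l(k) = 1575 (l(k) = 9*(7*(-5)²) = 9*(7*25) = 9*175 = 1575)
0²*l(4 - 1*(-13)) + (-22513 + Z(-31)) = 0²*1575 + (-22513 + (-3 - 31)) = 0*1575 + (-22513 - 34) = 0 - 22547 = -22547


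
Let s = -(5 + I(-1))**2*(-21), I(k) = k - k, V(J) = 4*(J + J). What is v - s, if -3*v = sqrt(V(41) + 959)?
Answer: -525 - sqrt(143) ≈ -536.96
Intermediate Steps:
V(J) = 8*J (V(J) = 4*(2*J) = 8*J)
I(k) = 0
v = -sqrt(143) (v = -sqrt(8*41 + 959)/3 = -sqrt(328 + 959)/3 = -sqrt(143) ≈ -11.958)
s = 525 (s = -(5 + 0)**2*(-21) = -5**2*(-21) = -25*(-21) = -1*(-525) = 525)
v - s = -sqrt(143) - 1*525 = -sqrt(143) - 525 = -525 - sqrt(143)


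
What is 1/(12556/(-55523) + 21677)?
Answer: 55523/1203559515 ≈ 4.6132e-5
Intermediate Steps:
1/(12556/(-55523) + 21677) = 1/(12556*(-1/55523) + 21677) = 1/(-12556/55523 + 21677) = 1/(1203559515/55523) = 55523/1203559515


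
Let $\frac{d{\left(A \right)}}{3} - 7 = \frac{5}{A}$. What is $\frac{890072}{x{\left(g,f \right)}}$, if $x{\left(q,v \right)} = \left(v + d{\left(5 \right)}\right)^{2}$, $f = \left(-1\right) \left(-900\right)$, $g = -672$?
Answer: $\frac{111259}{106722} \approx 1.0425$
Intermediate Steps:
$f = 900$
$d{\left(A \right)} = 21 + \frac{15}{A}$ ($d{\left(A \right)} = 21 + 3 \frac{5}{A} = 21 + \frac{15}{A}$)
$x{\left(q,v \right)} = \left(24 + v\right)^{2}$ ($x{\left(q,v \right)} = \left(v + \left(21 + \frac{15}{5}\right)\right)^{2} = \left(v + \left(21 + 15 \cdot \frac{1}{5}\right)\right)^{2} = \left(v + \left(21 + 3\right)\right)^{2} = \left(v + 24\right)^{2} = \left(24 + v\right)^{2}$)
$\frac{890072}{x{\left(g,f \right)}} = \frac{890072}{\left(24 + 900\right)^{2}} = \frac{890072}{924^{2}} = \frac{890072}{853776} = 890072 \cdot \frac{1}{853776} = \frac{111259}{106722}$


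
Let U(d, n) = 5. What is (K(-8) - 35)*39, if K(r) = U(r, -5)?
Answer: -1170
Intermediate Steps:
K(r) = 5
(K(-8) - 35)*39 = (5 - 35)*39 = -30*39 = -1170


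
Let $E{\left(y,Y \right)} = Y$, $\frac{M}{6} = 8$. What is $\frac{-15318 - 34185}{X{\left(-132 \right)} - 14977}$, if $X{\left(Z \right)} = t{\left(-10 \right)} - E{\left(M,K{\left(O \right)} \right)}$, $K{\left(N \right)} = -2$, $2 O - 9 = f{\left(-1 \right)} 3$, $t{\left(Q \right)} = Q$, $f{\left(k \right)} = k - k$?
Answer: $\frac{16501}{4995} \approx 3.3035$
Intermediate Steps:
$f{\left(k \right)} = 0$
$O = \frac{9}{2}$ ($O = \frac{9}{2} + \frac{0 \cdot 3}{2} = \frac{9}{2} + \frac{1}{2} \cdot 0 = \frac{9}{2} + 0 = \frac{9}{2} \approx 4.5$)
$M = 48$ ($M = 6 \cdot 8 = 48$)
$X{\left(Z \right)} = -8$ ($X{\left(Z \right)} = -10 - -2 = -10 + 2 = -8$)
$\frac{-15318 - 34185}{X{\left(-132 \right)} - 14977} = \frac{-15318 - 34185}{-8 - 14977} = \frac{-15318 - 34185}{-14985} = \left(-15318 - 34185\right) \left(- \frac{1}{14985}\right) = \left(-49503\right) \left(- \frac{1}{14985}\right) = \frac{16501}{4995}$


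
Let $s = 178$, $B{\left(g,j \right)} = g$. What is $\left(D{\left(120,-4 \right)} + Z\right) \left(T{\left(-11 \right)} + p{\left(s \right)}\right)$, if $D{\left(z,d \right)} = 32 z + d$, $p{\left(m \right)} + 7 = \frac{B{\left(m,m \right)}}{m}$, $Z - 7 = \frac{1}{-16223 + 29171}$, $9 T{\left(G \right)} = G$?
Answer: $- \frac{248795825}{8964} \approx -27755.0$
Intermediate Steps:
$T{\left(G \right)} = \frac{G}{9}$
$Z = \frac{90637}{12948}$ ($Z = 7 + \frac{1}{-16223 + 29171} = 7 + \frac{1}{12948} = \frac{90637}{12948} \approx 7.0001$)
$p{\left(m \right)} = -6$ ($p{\left(m \right)} = -7 + \frac{m}{m} = -7 + 1 = -6$)
$D{\left(z,d \right)} = d + 32 z$
$\left(D{\left(120,-4 \right)} + Z\right) \left(T{\left(-11 \right)} + p{\left(s \right)}\right) = \left(\left(-4 + 32 \cdot 120\right) + \frac{90637}{12948}\right) \left(\frac{1}{9} \left(-11\right) - 6\right) = \left(\left(-4 + 3840\right) + \frac{90637}{12948}\right) \left(- \frac{11}{9} - 6\right) = \left(3836 + \frac{90637}{12948}\right) \left(- \frac{65}{9}\right) = \frac{49759165}{12948} \left(- \frac{65}{9}\right) = - \frac{248795825}{8964}$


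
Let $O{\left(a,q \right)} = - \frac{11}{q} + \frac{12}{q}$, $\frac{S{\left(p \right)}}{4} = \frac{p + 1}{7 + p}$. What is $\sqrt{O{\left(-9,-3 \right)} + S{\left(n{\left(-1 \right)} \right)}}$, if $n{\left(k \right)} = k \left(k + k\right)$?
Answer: $1$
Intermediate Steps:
$n{\left(k \right)} = 2 k^{2}$ ($n{\left(k \right)} = k 2 k = 2 k^{2}$)
$S{\left(p \right)} = \frac{4 \left(1 + p\right)}{7 + p}$ ($S{\left(p \right)} = 4 \frac{p + 1}{7 + p} = 4 \frac{1 + p}{7 + p} = \frac{4 \left(1 + p\right)}{7 + p}$)
$O{\left(a,q \right)} = \frac{1}{q}$
$\sqrt{O{\left(-9,-3 \right)} + S{\left(n{\left(-1 \right)} \right)}} = \sqrt{\frac{1}{-3} + \frac{4 \left(1 + 2 \left(-1\right)^{2}\right)}{7 + 2 \left(-1\right)^{2}}} = \sqrt{- \frac{1}{3} + \frac{4 \left(1 + 2 \cdot 1\right)}{7 + 2 \cdot 1}} = \sqrt{- \frac{1}{3} + \frac{4 \left(1 + 2\right)}{7 + 2}} = \sqrt{- \frac{1}{3} + 4 \cdot \frac{1}{9} \cdot 3} = \sqrt{- \frac{1}{3} + \frac{4}{3}} = \sqrt{1} = 1$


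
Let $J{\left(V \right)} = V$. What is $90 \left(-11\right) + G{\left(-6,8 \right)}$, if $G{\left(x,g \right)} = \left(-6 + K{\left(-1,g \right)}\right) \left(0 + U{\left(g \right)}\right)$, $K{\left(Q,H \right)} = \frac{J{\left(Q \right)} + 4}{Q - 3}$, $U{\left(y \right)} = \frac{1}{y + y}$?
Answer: $- \frac{63387}{64} \approx -990.42$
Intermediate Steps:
$U{\left(y \right)} = \frac{1}{2 y}$
$K{\left(Q,H \right)} = \frac{4 + Q}{-3 + Q}$ ($K{\left(Q,H \right)} = \frac{Q + 4}{Q - 3} = \frac{4 + Q}{-3 + Q}$)
$G{\left(x,g \right)} = - \frac{27}{8 g}$ ($G{\left(x,g \right)} = \left(-6 + \frac{4 - 1}{-3 - 1}\right) \left(0 + \frac{1}{2 g}\right) = \left(-6 + \frac{1}{-4} \cdot 3\right) \frac{1}{2 g} = \left(-6 - \frac{3}{4}\right) \frac{1}{2 g} = - \frac{27 \frac{1}{2 g}}{4} = - \frac{27}{8 g}$)
$90 \left(-11\right) + G{\left(-6,8 \right)} = 90 \left(-11\right) - \frac{27}{8 \cdot 8} = -990 - \frac{27}{64} = - \frac{63387}{64}$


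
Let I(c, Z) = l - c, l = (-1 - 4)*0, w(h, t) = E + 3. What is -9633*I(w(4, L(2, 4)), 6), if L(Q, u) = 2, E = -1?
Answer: 19266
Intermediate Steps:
w(h, t) = 2 (w(h, t) = -1 + 3 = 2)
l = 0 (l = -5*0 = 0)
I(c, Z) = -c (I(c, Z) = 0 - c = -c)
-9633*I(w(4, L(2, 4)), 6) = -(-9633)*2 = -9633*(-2) = 19266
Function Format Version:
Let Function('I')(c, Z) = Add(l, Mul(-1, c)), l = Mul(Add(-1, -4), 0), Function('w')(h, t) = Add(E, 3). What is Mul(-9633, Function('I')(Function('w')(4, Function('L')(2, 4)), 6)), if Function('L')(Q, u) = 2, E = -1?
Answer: 19266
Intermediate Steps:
Function('w')(h, t) = 2 (Function('w')(h, t) = Add(-1, 3) = 2)
l = 0 (l = Mul(-5, 0) = 0)
Function('I')(c, Z) = Mul(-1, c) (Function('I')(c, Z) = Add(0, Mul(-1, c)) = Mul(-1, c))
Mul(-9633, Function('I')(Function('w')(4, Function('L')(2, 4)), 6)) = Mul(-9633, Mul(-1, 2)) = Mul(-9633, -2) = 19266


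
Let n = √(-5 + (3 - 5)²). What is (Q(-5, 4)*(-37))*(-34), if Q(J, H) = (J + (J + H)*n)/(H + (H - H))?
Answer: -3145/2 - 629*I/2 ≈ -1572.5 - 314.5*I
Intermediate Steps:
n = I (n = √(-5 + (-2)²) = √(-5 + 4) = √(-1) = I ≈ 1.0*I)
Q(J, H) = (J + I*(H + J))/H (Q(J, H) = (J + (J + H)*I)/(H + (H - H)) = (J + (H + J)*I)/(H + 0) = (J + I*(H + J))/H)
(Q(-5, 4)*(-37))*(-34) = (((-5 + I*4 + I*(-5))/4)*(-37))*(-34) = (((-5 + 4*I - 5*I)/4)*(-37))*(-34) = (((-5 - I)/4)*(-37))*(-34) = ((-5/4 - I/4)*(-37))*(-34) = (185/4 + 37*I/4)*(-34) = -3145/2 - 629*I/2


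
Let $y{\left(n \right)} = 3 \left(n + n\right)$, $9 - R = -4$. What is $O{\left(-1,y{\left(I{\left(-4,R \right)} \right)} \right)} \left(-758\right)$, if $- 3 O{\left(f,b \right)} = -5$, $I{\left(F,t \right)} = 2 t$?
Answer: $- \frac{3790}{3} \approx -1263.3$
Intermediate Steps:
$R = 13$ ($R = 9 - -4 = 9 + 4 = 13$)
$y{\left(n \right)} = 6 n$ ($y{\left(n \right)} = 3 \cdot 2 n = 6 n$)
$O{\left(f,b \right)} = \frac{5}{3}$ ($O{\left(f,b \right)} = \left(- \frac{1}{3}\right) \left(-5\right) = \frac{5}{3}$)
$O{\left(-1,y{\left(I{\left(-4,R \right)} \right)} \right)} \left(-758\right) = \frac{5}{3} \left(-758\right) = - \frac{3790}{3}$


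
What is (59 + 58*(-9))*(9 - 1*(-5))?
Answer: -6482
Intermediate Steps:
(59 + 58*(-9))*(9 - 1*(-5)) = (59 - 522)*(9 + 5) = -463*14 = -6482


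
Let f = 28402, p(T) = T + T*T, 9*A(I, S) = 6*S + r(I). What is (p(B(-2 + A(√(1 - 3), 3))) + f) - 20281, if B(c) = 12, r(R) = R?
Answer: 8277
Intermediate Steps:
A(I, S) = I/9 + 2*S/3 (A(I, S) = (6*S + I)/9 = (I + 6*S)/9 = I/9 + 2*S/3)
p(T) = T + T²
(p(B(-2 + A(√(1 - 3), 3))) + f) - 20281 = (12*(1 + 12) + 28402) - 20281 = (12*13 + 28402) - 20281 = (156 + 28402) - 20281 = 28558 - 20281 = 8277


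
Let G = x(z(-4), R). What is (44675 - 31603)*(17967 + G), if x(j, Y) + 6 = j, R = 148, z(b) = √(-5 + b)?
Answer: 234786192 + 39216*I ≈ 2.3479e+8 + 39216.0*I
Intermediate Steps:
x(j, Y) = -6 + j
G = -6 + 3*I (G = -6 + √(-5 - 4) = -6 + √(-9) = -6 + 3*I ≈ -6.0 + 3.0*I)
(44675 - 31603)*(17967 + G) = (44675 - 31603)*(17967 + (-6 + 3*I)) = 13072*(17961 + 3*I) = 234786192 + 39216*I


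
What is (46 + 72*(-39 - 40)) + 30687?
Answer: 25045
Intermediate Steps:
(46 + 72*(-39 - 40)) + 30687 = (46 + 72*(-79)) + 30687 = (46 - 5688) + 30687 = -5642 + 30687 = 25045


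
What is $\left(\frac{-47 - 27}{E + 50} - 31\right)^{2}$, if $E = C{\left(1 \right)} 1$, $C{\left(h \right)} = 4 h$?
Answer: $\frac{763876}{729} \approx 1047.8$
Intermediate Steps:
$E = 4$ ($E = 4 \cdot 1 \cdot 1 = 4 \cdot 1 = 4$)
$\left(\frac{-47 - 27}{E + 50} - 31\right)^{2} = \left(\frac{-47 - 27}{4 + 50} - 31\right)^{2} = \left(- \frac{74}{54} - 31\right)^{2} = \left(\left(-74\right) \frac{1}{54} - 31\right)^{2} = \left(- \frac{37}{27} - 31\right)^{2} = \left(- \frac{874}{27}\right)^{2} = \frac{763876}{729}$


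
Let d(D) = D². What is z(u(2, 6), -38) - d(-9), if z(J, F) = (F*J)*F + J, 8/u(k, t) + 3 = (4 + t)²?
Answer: 3703/97 ≈ 38.175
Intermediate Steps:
u(k, t) = 8/(-3 + (4 + t)²)
z(J, F) = J + J*F² (z(J, F) = J*F² + J = J + J*F²)
z(u(2, 6), -38) - d(-9) = (8/(-3 + (4 + 6)²))*(1 + (-38)²) - 1*(-9)² = (8/(-3 + 10²))*(1 + 1444) - 1*81 = (8/(-3 + 100))*1445 - 81 = (8/97)*1445 - 81 = 11560/97 - 81 = 3703/97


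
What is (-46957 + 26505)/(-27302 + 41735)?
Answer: -20452/14433 ≈ -1.4170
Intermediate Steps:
(-46957 + 26505)/(-27302 + 41735) = -20452/14433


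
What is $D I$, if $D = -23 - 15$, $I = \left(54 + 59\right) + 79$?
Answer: $-7296$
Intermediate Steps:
$I = 192$ ($I = 113 + 79 = 192$)
$D = -38$ ($D = -23 - 15 = -38$)
$D I = \left(-38\right) 192 = -7296$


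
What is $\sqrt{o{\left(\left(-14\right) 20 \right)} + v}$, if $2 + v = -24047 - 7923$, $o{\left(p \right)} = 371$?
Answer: $i \sqrt{31601} \approx 177.77 i$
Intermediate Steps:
$v = -31972$ ($v = -2 - 31970 = -31972$)
$\sqrt{o{\left(\left(-14\right) 20 \right)} + v} = \sqrt{371 - 31972} = \sqrt{-31601} = i \sqrt{31601}$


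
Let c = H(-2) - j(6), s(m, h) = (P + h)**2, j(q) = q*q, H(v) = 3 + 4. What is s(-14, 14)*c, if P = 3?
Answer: -8381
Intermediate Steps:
H(v) = 7
j(q) = q**2
s(m, h) = (3 + h)**2
c = -29 (c = 7 - 1*6**2 = 7 - 1*36 = 7 - 36 = -29)
s(-14, 14)*c = (3 + 14)**2*(-29) = 17**2*(-29) = 289*(-29) = -8381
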